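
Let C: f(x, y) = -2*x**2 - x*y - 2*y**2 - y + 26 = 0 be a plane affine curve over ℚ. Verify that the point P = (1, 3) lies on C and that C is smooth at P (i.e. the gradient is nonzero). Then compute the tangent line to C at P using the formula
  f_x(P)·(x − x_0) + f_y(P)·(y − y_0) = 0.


Tangent line at P: -7*x - 14*y + 49 = 0.

Step 1: f(1, 3) = 0, so P lies on C.
Step 2: partial derivatives
  f_x(x, y) = -4*x - y, f_y(x, y) = -x - 4*y - 1.
  f_x(P) = -7, f_y(P) = -14 (gradient nonzero, so P is smooth).
Step 3: tangent line at P: -7·(x − 1) + -14·(y − 3) = 0.
Expanding: -7*x - 14*y + 49 = 0.


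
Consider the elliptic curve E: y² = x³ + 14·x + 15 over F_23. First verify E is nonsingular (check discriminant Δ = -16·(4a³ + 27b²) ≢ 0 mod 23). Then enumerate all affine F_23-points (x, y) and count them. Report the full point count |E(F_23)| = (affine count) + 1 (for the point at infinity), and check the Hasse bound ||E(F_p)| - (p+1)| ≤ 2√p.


Affine points = {(5, 7), (5, 16), (6, 4), (6, 19), (8, 8), (8, 15), (12, 5), (12, 18), (13, 5), (13, 18), (15, 9), (15, 14), (18, 2), (18, 21), (21, 5), (21, 18), (22, 0)}; affine count = 17; |E(F_23)| = 18.

Discriminant check: Δ ∝ 4a³ + 27b² = 4·14³ + 27·15² = 4·2744 + 27·225 ≡ 8 (mod 23). Nonzero ⇒ E is nonsingular.
For each x ∈ F_23, compute rhs = x³ + 14·x + 15 mod 23, then count y ∈ F_23 with y² ≡ rhs.
  x = 0: rhs = 15, matching y values: none (0 points).
  x = 1: rhs = 7, matching y values: none (0 points).
  x = 2: rhs = 5, matching y values: none (0 points).
  x = 3: rhs = 15, matching y values: none (0 points).
  x = 4: rhs = 20, matching y values: none (0 points).
  x = 5: rhs = 3, matching y values: 7, 16 (2 points).
  x = 6: rhs = 16, matching y values: 4, 19 (2 points).
  x = 7: rhs = 19, matching y values: none (0 points).
  x = 8: rhs = 18, matching y values: 8, 15 (2 points).
  x = 9: rhs = 19, matching y values: none (0 points).
  x = 10: rhs = 5, matching y values: none (0 points).
  x = 11: rhs = 5, matching y values: none (0 points).
  x = 12: rhs = 2, matching y values: 5, 18 (2 points).
  x = 13: rhs = 2, matching y values: 5, 18 (2 points).
  x = 14: rhs = 11, matching y values: none (0 points).
  x = 15: rhs = 12, matching y values: 9, 14 (2 points).
  x = 16: rhs = 11, matching y values: none (0 points).
  x = 17: rhs = 14, matching y values: none (0 points).
  x = 18: rhs = 4, matching y values: 2, 21 (2 points).
  x = 19: rhs = 10, matching y values: none (0 points).
  x = 20: rhs = 15, matching y values: none (0 points).
  x = 21: rhs = 2, matching y values: 5, 18 (2 points).
  x = 22: rhs = 0, matching y values: 0 (1 points).
Total affine count: 17.
Full point count |E(F_23)| = 17 + 1 = 18.
Hasse bound: |18 − (23+1)| = |-6| = 6 ≤ 2√23 ≈ 9.5917 ✓.


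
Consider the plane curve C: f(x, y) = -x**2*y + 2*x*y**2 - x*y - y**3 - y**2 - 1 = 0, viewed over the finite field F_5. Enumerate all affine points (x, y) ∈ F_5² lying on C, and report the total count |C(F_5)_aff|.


Affine F_5-points: {(1, 3), (2, 1), (4, 1), (4, 3)}; count = 4.

For each of the 25 pairs (x, y) ∈ F_5², evaluate f(x, y) mod 5. Record the zeros.
  x = 0: [0↦4, 1↦2, 2↦2, 3↦3, 4↦4]  zeros at y ∈ ∅
  x = 1: [0↦4, 1↦2, 2↦1, 3↦0, 4↦3]  zeros at y ∈ {3}
  x = 2: [0↦4, 1↦0, 2↦1, 3↦1, 4↦4]  zeros at y ∈ {1}
  x = 3: [0↦4, 1↦1, 2↦2, 3↦1, 4↦2]  zeros at y ∈ ∅
  x = 4: [0↦4, 1↦0, 2↦4, 3↦0, 4↦2]  zeros at y ∈ {1, 3}
Collecting zeros: affine points = {(1, 3), (2, 1), (4, 1), (4, 3)}.
Total count |C(F_5)_aff| = 4.


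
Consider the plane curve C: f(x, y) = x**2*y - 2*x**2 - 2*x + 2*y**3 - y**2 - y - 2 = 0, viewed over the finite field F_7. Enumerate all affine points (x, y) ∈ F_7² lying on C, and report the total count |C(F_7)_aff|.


Affine F_7-points: {(2, 0), (4, 0), (4, 2)}; count = 3.

For each of the 49 pairs (x, y) ∈ F_7², evaluate f(x, y) mod 7. Record the zeros.
  x = 0: [0↦5, 1↦5, 2↦1, 3↦5, 4↦1, 5↦1, 6↦3]  zeros at y ∈ ∅
  x = 1: [0↦1, 1↦2, 2↦6, 3↦4, 4↦1, 5↦2, 6↦5]  zeros at y ∈ ∅
  x = 2: [0↦0, 1↦4, 2↦4, 3↦5, 4↦5, 5↦2, 6↦1]  zeros at y ∈ {0}
  x = 3: [0↦2, 1↦4, 2↦2, 3↦1, 4↦6, 5↦1, 6↦5]  zeros at y ∈ ∅
  x = 4: [0↦0, 1↦2, 2↦0, 3↦6, 4↦4, 5↦6, 6↦3]  zeros at y ∈ {0, 2}
  x = 5: [0↦1, 1↦5, 2↦5, 3↦6, 4↦6, 5↦3, 6↦2]  zeros at y ∈ ∅
  x = 6: [0↦5, 1↦6, 2↦3, 3↦1, 4↦5, 5↦6, 6↦2]  zeros at y ∈ ∅
Collecting zeros: affine points = {(2, 0), (4, 0), (4, 2)}.
Total count |C(F_7)_aff| = 3.


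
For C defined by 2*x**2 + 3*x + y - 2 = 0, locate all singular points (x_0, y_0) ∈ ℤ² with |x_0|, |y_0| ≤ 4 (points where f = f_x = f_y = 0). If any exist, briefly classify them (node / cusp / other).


No singular points in the scanned grid; C is smooth there.

Compute partial derivatives:
  f_x = 4*x + 3.
  f_y = 1.
f_y = 1 is a nonzero constant, so f_y never vanishes: no point (x, y) can satisfy f = f_x = f_y = 0. In particular no (x, y) ∈ {−4, ..., 4}² is singular; the curve is smooth.


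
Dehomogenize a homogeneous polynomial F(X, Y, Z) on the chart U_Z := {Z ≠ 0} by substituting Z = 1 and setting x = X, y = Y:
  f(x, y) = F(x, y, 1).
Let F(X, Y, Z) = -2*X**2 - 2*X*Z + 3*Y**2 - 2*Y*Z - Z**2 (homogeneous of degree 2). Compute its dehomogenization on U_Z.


f(x, y) = -2*x**2 - 2*x + 3*y**2 - 2*y - 1

On U_Z we set Z = 1. Each monomial c·X^i·Y^j·Z^k in F becomes c·x^i·y^j·1^k = c·x^i·y^j.
Substituting Z = 1: F(X, Y, 1) = -2*x**2 - 2*x + 3*y**2 - 2*y - 1.
Note: deg(f) ≤ deg(F) = 2; strict inequality happens when F is divisible by Z (lost terms).


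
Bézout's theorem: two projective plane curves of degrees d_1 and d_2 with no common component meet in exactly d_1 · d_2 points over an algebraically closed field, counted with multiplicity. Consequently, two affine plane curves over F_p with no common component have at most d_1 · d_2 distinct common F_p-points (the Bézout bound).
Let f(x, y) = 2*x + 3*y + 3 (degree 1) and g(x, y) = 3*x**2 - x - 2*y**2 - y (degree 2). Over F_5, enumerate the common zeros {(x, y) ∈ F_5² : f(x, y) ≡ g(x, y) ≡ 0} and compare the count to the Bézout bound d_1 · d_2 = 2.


Common zeros: ∅; count = 0; Bézout bound = 2.

deg(f) = 1, deg(g) = 2, so Bézout bound = 2.
Scan x ∈ F_5. For each x, list the y ∈ F_5 with f(x, y) ≡ 0 and those with g(x, y) ≡ 0 (mod 5); the common zeros in that column are the intersection.
  x = 0: f ≡ 0 at y ∈ {4}; g ≡ 0 at y ∈ {0, 2}; common: ∅.
  x = 1: f ≡ 0 at y ∈ {0}; g ≡ 0 at y ∈ ∅; common: ∅.
  x = 2: f ≡ 0 at y ∈ {1}; g ≡ 0 at y ∈ {0, 2}; common: ∅.
  x = 3: f ≡ 0 at y ∈ {2}; g ≡ 0 at y ∈ ∅; common: ∅.
  x = 4: f ≡ 0 at y ∈ {3}; g ≡ 0 at y ∈ ∅; common: ∅.
Collecting: common zeros = ∅, so the count is 0.
Comparison with the Bézout bound: 0 ≤ 2 = deg(f)·deg(g), as expected for curves with no common component (the affine F_5-count falls short of the bound because intersections may lie at infinity, over extension fields, or carry multiplicity).


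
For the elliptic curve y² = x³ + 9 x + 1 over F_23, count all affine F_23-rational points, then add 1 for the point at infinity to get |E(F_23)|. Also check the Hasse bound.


Affine points = {(0, 1), (0, 22), (2, 2), (2, 21), (3, 3), (3, 20), (4, 3), (4, 20), (6, 8), (6, 15), (7, 4), (7, 19), (9, 11), (9, 12), (16, 3), (16, 20), (19, 4), (19, 19), (20, 4), (20, 19)}; affine count = 20; |E(F_23)| = 21.

Discriminant check: Δ ∝ 4a³ + 27b² = 4·9³ + 27·1² = 4·729 + 27·1 ≡ 22 (mod 23). Nonzero ⇒ E is nonsingular.
For each x ∈ F_23, compute rhs = x³ + 9·x + 1 mod 23, then count y ∈ F_23 with y² ≡ rhs.
  x = 0: rhs = 1, matching y values: 1, 22 (2 points).
  x = 1: rhs = 11, matching y values: none (0 points).
  x = 2: rhs = 4, matching y values: 2, 21 (2 points).
  x = 3: rhs = 9, matching y values: 3, 20 (2 points).
  x = 4: rhs = 9, matching y values: 3, 20 (2 points).
  x = 5: rhs = 10, matching y values: none (0 points).
  x = 6: rhs = 18, matching y values: 8, 15 (2 points).
  x = 7: rhs = 16, matching y values: 4, 19 (2 points).
  x = 8: rhs = 10, matching y values: none (0 points).
  x = 9: rhs = 6, matching y values: 11, 12 (2 points).
  x = 10: rhs = 10, matching y values: none (0 points).
  x = 11: rhs = 5, matching y values: none (0 points).
  x = 12: rhs = 20, matching y values: none (0 points).
  x = 13: rhs = 15, matching y values: none (0 points).
  x = 14: rhs = 19, matching y values: none (0 points).
  x = 15: rhs = 15, matching y values: none (0 points).
  x = 16: rhs = 9, matching y values: 3, 20 (2 points).
  x = 17: rhs = 7, matching y values: none (0 points).
  x = 18: rhs = 15, matching y values: none (0 points).
  x = 19: rhs = 16, matching y values: 4, 19 (2 points).
  x = 20: rhs = 16, matching y values: 4, 19 (2 points).
  x = 21: rhs = 21, matching y values: none (0 points).
  x = 22: rhs = 14, matching y values: none (0 points).
Total affine count: 20.
Full point count |E(F_23)| = 20 + 1 = 21.
Hasse bound: |21 − (23+1)| = |-3| = 3 ≤ 2√23 ≈ 9.5917 ✓.


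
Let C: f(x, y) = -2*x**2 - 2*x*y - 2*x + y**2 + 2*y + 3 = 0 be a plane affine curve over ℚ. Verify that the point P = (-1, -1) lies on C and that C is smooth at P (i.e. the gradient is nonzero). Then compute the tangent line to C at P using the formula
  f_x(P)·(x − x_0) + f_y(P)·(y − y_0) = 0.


Tangent line at P: 4*x + 2*y + 6 = 0.

Step 1: f(-1, -1) = 0, so P lies on C.
Step 2: partial derivatives
  f_x(x, y) = -4*x - 2*y - 2, f_y(x, y) = -2*x + 2*y + 2.
  f_x(P) = 4, f_y(P) = 2 (gradient nonzero, so P is smooth).
Step 3: tangent line at P: 4·(x − -1) + 2·(y − -1) = 0.
Expanding: 4*x + 2*y + 6 = 0.


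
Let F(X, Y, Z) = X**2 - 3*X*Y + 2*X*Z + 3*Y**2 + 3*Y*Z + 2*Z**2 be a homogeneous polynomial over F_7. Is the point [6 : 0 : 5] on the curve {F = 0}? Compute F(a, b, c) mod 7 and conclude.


F(6,0,5) ≡ 6 (mod 7); P is NOT on the curve.

Evaluate F(6, 0, 5) term-by-term (mod 7).
  X**2 ↦ 1·36·1·1 = 36
  -3*X*Y ↦ -3·6·0·1 = 0
  2*X*Z ↦ 2·6·1·5 = 60
  3*Y**2 ↦ 3·1·0·1 = 0
  3*Y*Z ↦ 3·1·0·5 = 0
  2*Z**2 ↦ 2·1·1·25 = 50
Sum: F(6, 0, 5) = (36) + (0) + (60) + (0) + (0) + (50) = 146.
Reducing mod 7: 146 ≡ 6 (mod 7).
Since F(a, b, c) ≡ 6 ≠ 0 (mod 7), P does NOT lie on the curve.


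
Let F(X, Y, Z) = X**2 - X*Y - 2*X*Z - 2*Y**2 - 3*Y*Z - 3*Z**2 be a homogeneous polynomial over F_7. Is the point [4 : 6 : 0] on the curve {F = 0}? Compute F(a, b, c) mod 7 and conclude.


F(4,6,0) ≡ 4 (mod 7); P is NOT on the curve.

Evaluate F(4, 6, 0) term-by-term (mod 7).
  X**2 ↦ 1·16·1·1 = 16
  -X*Y ↦ -1·4·6·1 = -24
  -2*X*Z ↦ -2·4·1·0 = 0
  -2*Y**2 ↦ -2·1·36·1 = -72
  -3*Y*Z ↦ -3·1·6·0 = 0
  -3*Z**2 ↦ -3·1·1·0 = 0
Sum: F(4, 6, 0) = (16) + (-24) + (0) + (-72) + (0) + (0) = -80.
Reducing mod 7: -80 ≡ 4 (mod 7).
Since F(a, b, c) ≡ 4 ≠ 0 (mod 7), P does NOT lie on the curve.


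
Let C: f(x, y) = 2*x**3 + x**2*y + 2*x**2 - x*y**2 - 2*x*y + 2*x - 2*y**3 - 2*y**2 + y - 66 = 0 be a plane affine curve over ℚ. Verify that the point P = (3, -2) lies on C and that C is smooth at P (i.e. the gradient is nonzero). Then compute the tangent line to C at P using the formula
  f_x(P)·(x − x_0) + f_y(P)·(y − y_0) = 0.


Tangent line at P: 56*x - 168 = 0.

Step 1: f(3, -2) = 0, so P lies on C.
Step 2: partial derivatives
  f_x(x, y) = 6*x**2 + 2*x*y + 4*x - y**2 - 2*y + 2, f_y(x, y) = x**2 - 2*x*y - 2*x - 6*y**2 - 4*y + 1.
  f_x(P) = 56, f_y(P) = 0 (gradient nonzero, so P is smooth).
Step 3: tangent line at P: 56·(x − 3) + 0·(y − -2) = 0.
Expanding: 56*x - 168 = 0.


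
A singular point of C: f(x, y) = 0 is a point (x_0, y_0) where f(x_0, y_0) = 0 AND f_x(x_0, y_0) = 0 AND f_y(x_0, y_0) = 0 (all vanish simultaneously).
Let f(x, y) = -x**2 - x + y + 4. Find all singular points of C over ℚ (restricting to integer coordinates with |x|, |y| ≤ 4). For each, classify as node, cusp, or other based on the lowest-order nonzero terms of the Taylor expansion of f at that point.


No singular points in the scanned grid; C is smooth there.

Compute partial derivatives:
  f_x = -2*x - 1.
  f_y = 1.
f_y = 1 is a nonzero constant, so f_y never vanishes: no point (x, y) can satisfy f = f_x = f_y = 0. In particular no (x, y) ∈ {−4, ..., 4}² is singular; the curve is smooth.


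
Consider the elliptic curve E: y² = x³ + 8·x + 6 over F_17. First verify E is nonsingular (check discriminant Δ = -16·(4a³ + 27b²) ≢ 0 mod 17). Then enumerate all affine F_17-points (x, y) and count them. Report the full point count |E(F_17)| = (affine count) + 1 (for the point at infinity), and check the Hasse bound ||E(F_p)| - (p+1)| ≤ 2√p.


Affine points = {(1, 7), (1, 10), (2, 8), (2, 9), (4, 0), (5, 1), (5, 16), (6, 7), (6, 10), (8, 2), (8, 15), (9, 5), (9, 12), (10, 7), (10, 10), (15, 4), (15, 13)}; affine count = 17; |E(F_17)| = 18.

Discriminant check: Δ ∝ 4a³ + 27b² = 4·8³ + 27·6² = 4·512 + 27·36 ≡ 11 (mod 17). Nonzero ⇒ E is nonsingular.
For each x ∈ F_17, compute rhs = x³ + 8·x + 6 mod 17, then count y ∈ F_17 with y² ≡ rhs.
  x = 0: rhs = 6, matching y values: none (0 points).
  x = 1: rhs = 15, matching y values: 7, 10 (2 points).
  x = 2: rhs = 13, matching y values: 8, 9 (2 points).
  x = 3: rhs = 6, matching y values: none (0 points).
  x = 4: rhs = 0, matching y values: 0 (1 points).
  x = 5: rhs = 1, matching y values: 1, 16 (2 points).
  x = 6: rhs = 15, matching y values: 7, 10 (2 points).
  x = 7: rhs = 14, matching y values: none (0 points).
  x = 8: rhs = 4, matching y values: 2, 15 (2 points).
  x = 9: rhs = 8, matching y values: 5, 12 (2 points).
  x = 10: rhs = 15, matching y values: 7, 10 (2 points).
  x = 11: rhs = 14, matching y values: none (0 points).
  x = 12: rhs = 11, matching y values: none (0 points).
  x = 13: rhs = 12, matching y values: none (0 points).
  x = 14: rhs = 6, matching y values: none (0 points).
  x = 15: rhs = 16, matching y values: 4, 13 (2 points).
  x = 16: rhs = 14, matching y values: none (0 points).
Total affine count: 17.
Full point count |E(F_17)| = 17 + 1 = 18.
Hasse bound: |18 − (17+1)| = |0| = 0 ≤ 2√17 ≈ 8.2462 ✓.


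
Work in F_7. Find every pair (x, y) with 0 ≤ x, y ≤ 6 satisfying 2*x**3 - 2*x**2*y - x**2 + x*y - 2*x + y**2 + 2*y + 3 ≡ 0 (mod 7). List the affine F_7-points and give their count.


Affine F_7-points: {(1, 3), (2, 2), (3, 0), (3, 6), (5, 3), (5, 5), (6, 4)}; count = 7.

For each of the 49 pairs (x, y) ∈ F_7², evaluate f(x, y) mod 7. Record the zeros.
  x = 0: [0↦3, 1↦6, 2↦4, 3↦4, 4↦6, 5↦3, 6↦2]  zeros at y ∈ ∅
  x = 1: [0↦2, 1↦4, 2↦1, 3↦0, 4↦1, 5↦4, 6↦2]  zeros at y ∈ {3}
  x = 2: [0↦4, 1↦1, 2↦0, 3↦1, 4↦4, 5↦2, 6↦2]  zeros at y ∈ {2}
  x = 3: [0↦0, 1↦2, 2↦6, 3↦5, 4↦6, 5↦2, 6↦0]  zeros at y ∈ {0, 6}
  x = 4: [0↦2, 1↦5, 2↦3, 3↦3, 4↦5, 5↦2, 6↦1]  zeros at y ∈ ∅
  x = 5: [0↦1, 1↦1, 2↦3, 3↦0, 4↦6, 5↦0, 6↦3]  zeros at y ∈ {3, 5}
  x = 6: [0↦2, 1↦2, 2↦4, 3↦1, 4↦0, 5↦1, 6↦4]  zeros at y ∈ {4}
Collecting zeros: affine points = {(1, 3), (2, 2), (3, 0), (3, 6), (5, 3), (5, 5), (6, 4)}.
Total count |C(F_7)_aff| = 7.


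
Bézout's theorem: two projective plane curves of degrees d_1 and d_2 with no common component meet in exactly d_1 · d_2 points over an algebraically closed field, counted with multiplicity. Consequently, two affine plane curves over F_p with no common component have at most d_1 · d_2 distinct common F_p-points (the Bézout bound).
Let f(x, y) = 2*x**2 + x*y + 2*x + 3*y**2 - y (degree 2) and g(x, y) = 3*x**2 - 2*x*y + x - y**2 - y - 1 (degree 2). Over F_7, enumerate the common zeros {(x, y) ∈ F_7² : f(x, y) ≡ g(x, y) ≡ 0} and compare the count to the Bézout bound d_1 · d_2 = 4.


Common zeros: ∅; count = 0; Bézout bound = 4.

deg(f) = 2, deg(g) = 2, so Bézout bound = 4.
Scan x ∈ F_7. For each x, list the y ∈ F_7 with f(x, y) ≡ 0 and those with g(x, y) ≡ 0 (mod 7); the common zeros in that column are the intersection.
  x = 0: f ≡ 0 at y ∈ {0, 5}; g ≡ 0 at y ∈ {2, 4}; common: ∅.
  x = 1: f ≡ 0 at y ∈ {1, 6}; g ≡ 0 at y ∈ {2}; common: ∅.
  x = 2: f ≡ 0 at y ∈ {3, 6}; g ≡ 0 at y ∈ {1}; common: ∅.
  x = 3: f ≡ 0 at y ∈ ∅; g ≡ 0 at y ∈ {1, 6}; common: ∅.
  x = 4: f ≡ 0 at y ∈ ∅; g ≡ 0 at y ∈ ∅; common: ∅.
  x = 5: f ≡ 0 at y ∈ ∅; g ≡ 0 at y ∈ ∅; common: ∅.
  x = 6: f ≡ 0 at y ∈ {0, 3}; g ≡ 0 at y ∈ ∅; common: ∅.
Collecting: common zeros = ∅, so the count is 0.
Comparison with the Bézout bound: 0 ≤ 4 = deg(f)·deg(g), as expected for curves with no common component (the affine F_7-count falls short of the bound because intersections may lie at infinity, over extension fields, or carry multiplicity).


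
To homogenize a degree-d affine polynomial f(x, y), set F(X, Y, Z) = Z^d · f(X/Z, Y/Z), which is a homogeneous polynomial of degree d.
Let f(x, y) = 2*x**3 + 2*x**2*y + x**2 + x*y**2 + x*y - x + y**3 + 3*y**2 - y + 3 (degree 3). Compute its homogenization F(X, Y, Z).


F(X, Y, Z) = 2*X**3 + 2*X**2*Y + X**2*Z + X*Y**2 + X*Y*Z - X*Z**2 + Y**3 + 3*Y**2*Z - Y*Z**2 + 3*Z**3

deg(f) = 3.
Substitute x = X/Z, y = Y/Z into f, then multiply by Z^3.
  monomial 2·x^3·y^0 ↦ 2·X^3·Y^0·Z^0.
  monomial 2·x^2·y^1 ↦ 2·X^2·Y^1·Z^0.
  monomial 1·x^2·y^0 ↦ 1·X^2·Y^0·Z^1.
  monomial 1·x^1·y^2 ↦ 1·X^1·Y^2·Z^0.
  monomial 1·x^1·y^1 ↦ 1·X^1·Y^1·Z^1.
  monomial -1·x^1·y^0 ↦ -1·X^1·Y^0·Z^2.
  monomial 1·x^0·y^3 ↦ 1·X^0·Y^3·Z^0.
  monomial 3·x^0·y^2 ↦ 3·X^0·Y^2·Z^1.
  monomial -1·x^0·y^1 ↦ -1·X^0·Y^1·Z^2.
  monomial 3·x^0·y^0 ↦ 3·X^0·Y^0·Z^3.
Collecting: F(X, Y, Z) = 2*X**3 + 2*X**2*Y + X**2*Z + X*Y**2 + X*Y*Z - X*Z**2 + Y**3 + 3*Y**2*Z - Y*Z**2 + 3*Z**3.


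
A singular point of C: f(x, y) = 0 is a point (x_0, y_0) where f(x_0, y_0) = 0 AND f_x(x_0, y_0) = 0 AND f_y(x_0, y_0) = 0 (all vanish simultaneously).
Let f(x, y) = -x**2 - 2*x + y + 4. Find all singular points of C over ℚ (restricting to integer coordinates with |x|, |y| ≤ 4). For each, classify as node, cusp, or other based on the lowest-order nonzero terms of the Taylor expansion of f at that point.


No singular points in the scanned grid; C is smooth there.

Compute partial derivatives:
  f_x = -2*x - 2.
  f_y = 1.
f_y = 1 is a nonzero constant, so f_y never vanishes: no point (x, y) can satisfy f = f_x = f_y = 0. In particular no (x, y) ∈ {−4, ..., 4}² is singular; the curve is smooth.


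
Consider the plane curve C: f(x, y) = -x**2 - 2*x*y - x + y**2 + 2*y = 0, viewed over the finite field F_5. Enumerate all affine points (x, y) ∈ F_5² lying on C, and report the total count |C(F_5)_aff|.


Affine F_5-points: {(0, 0), (0, 3), (3, 1), (3, 3), (4, 0), (4, 1)}; count = 6.

For each of the 25 pairs (x, y) ∈ F_5², evaluate f(x, y) mod 5. Record the zeros.
  x = 0: [0↦0, 1↦3, 2↦3, 3↦0, 4↦4]  zeros at y ∈ {0, 3}
  x = 1: [0↦3, 1↦4, 2↦2, 3↦2, 4↦4]  zeros at y ∈ ∅
  x = 2: [0↦4, 1↦3, 2↦4, 3↦2, 4↦2]  zeros at y ∈ ∅
  x = 3: [0↦3, 1↦0, 2↦4, 3↦0, 4↦3]  zeros at y ∈ {1, 3}
  x = 4: [0↦0, 1↦0, 2↦2, 3↦1, 4↦2]  zeros at y ∈ {0, 1}
Collecting zeros: affine points = {(0, 0), (0, 3), (3, 1), (3, 3), (4, 0), (4, 1)}.
Total count |C(F_5)_aff| = 6.


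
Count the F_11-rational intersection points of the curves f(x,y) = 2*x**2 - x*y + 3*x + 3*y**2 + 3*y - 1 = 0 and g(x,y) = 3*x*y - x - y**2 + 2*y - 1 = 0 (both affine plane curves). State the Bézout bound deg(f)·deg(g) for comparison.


Common zeros: ∅; count = 0; Bézout bound = 4.

deg(f) = 2, deg(g) = 2, so Bézout bound = 4.
Scan x ∈ F_11. For each x, list the y ∈ F_11 with f(x, y) ≡ 0 and those with g(x, y) ≡ 0 (mod 11); the common zeros in that column are the intersection.
  x = 0: f ≡ 0 at y ∈ ∅; g ≡ 0 at y ∈ {1}; common: ∅.
  x = 1: f ≡ 0 at y ∈ {7}; g ≡ 0 at y ∈ ∅; common: ∅.
  x = 2: f ≡ 0 at y ∈ ∅; g ≡ 0 at y ∈ ∅; common: ∅.
  x = 3: f ≡ 0 at y ∈ ∅; g ≡ 0 at y ∈ ∅; common: ∅.
  x = 4: f ≡ 0 at y ∈ ∅; g ≡ 0 at y ∈ {7}; common: ∅.
  x = 5: f ≡ 0 at y ∈ ∅; g ≡ 0 at y ∈ {8, 9}; common: ∅.
  x = 6: f ≡ 0 at y ∈ ∅; g ≡ 0 at y ∈ {3, 6}; common: ∅.
  x = 7: f ≡ 0 at y ∈ ∅; g ≡ 0 at y ∈ ∅; common: ∅.
  x = 8: f ≡ 0 at y ∈ ∅; g ≡ 0 at y ∈ ∅; common: ∅.
  x = 9: f ≡ 0 at y ∈ ∅; g ≡ 0 at y ∈ {2, 5}; common: ∅.
  x = 10: f ≡ 0 at y ∈ ∅; g ≡ 0 at y ∈ {0, 10}; common: ∅.
Collecting: common zeros = ∅, so the count is 0.
Comparison with the Bézout bound: 0 ≤ 4 = deg(f)·deg(g), as expected for curves with no common component (the affine F_11-count falls short of the bound because intersections may lie at infinity, over extension fields, or carry multiplicity).


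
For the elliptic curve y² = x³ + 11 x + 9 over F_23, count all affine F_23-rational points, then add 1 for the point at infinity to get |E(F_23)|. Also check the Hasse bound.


Affine points = {(0, 3), (0, 20), (2, 4), (2, 19), (3, 0), (4, 5), (4, 18), (9, 3), (9, 20), (11, 9), (11, 14), (12, 11), (12, 12), (13, 7), (13, 16), (14, 3), (14, 20), (16, 7), (16, 16), (17, 7), (17, 16), (18, 6), (18, 17), (19, 4), (19, 19), (20, 8), (20, 15), (21, 5), (21, 18)}; affine count = 29; |E(F_23)| = 30.

Discriminant check: Δ ∝ 4a³ + 27b² = 4·11³ + 27·9² = 4·1331 + 27·81 ≡ 13 (mod 23). Nonzero ⇒ E is nonsingular.
For each x ∈ F_23, compute rhs = x³ + 11·x + 9 mod 23, then count y ∈ F_23 with y² ≡ rhs.
  x = 0: rhs = 9, matching y values: 3, 20 (2 points).
  x = 1: rhs = 21, matching y values: none (0 points).
  x = 2: rhs = 16, matching y values: 4, 19 (2 points).
  x = 3: rhs = 0, matching y values: 0 (1 points).
  x = 4: rhs = 2, matching y values: 5, 18 (2 points).
  x = 5: rhs = 5, matching y values: none (0 points).
  x = 6: rhs = 15, matching y values: none (0 points).
  x = 7: rhs = 15, matching y values: none (0 points).
  x = 8: rhs = 11, matching y values: none (0 points).
  x = 9: rhs = 9, matching y values: 3, 20 (2 points).
  x = 10: rhs = 15, matching y values: none (0 points).
  x = 11: rhs = 12, matching y values: 9, 14 (2 points).
  x = 12: rhs = 6, matching y values: 11, 12 (2 points).
  x = 13: rhs = 3, matching y values: 7, 16 (2 points).
  x = 14: rhs = 9, matching y values: 3, 20 (2 points).
  x = 15: rhs = 7, matching y values: none (0 points).
  x = 16: rhs = 3, matching y values: 7, 16 (2 points).
  x = 17: rhs = 3, matching y values: 7, 16 (2 points).
  x = 18: rhs = 13, matching y values: 6, 17 (2 points).
  x = 19: rhs = 16, matching y values: 4, 19 (2 points).
  x = 20: rhs = 18, matching y values: 8, 15 (2 points).
  x = 21: rhs = 2, matching y values: 5, 18 (2 points).
  x = 22: rhs = 20, matching y values: none (0 points).
Total affine count: 29.
Full point count |E(F_23)| = 29 + 1 = 30.
Hasse bound: |30 − (23+1)| = |6| = 6 ≤ 2√23 ≈ 9.5917 ✓.


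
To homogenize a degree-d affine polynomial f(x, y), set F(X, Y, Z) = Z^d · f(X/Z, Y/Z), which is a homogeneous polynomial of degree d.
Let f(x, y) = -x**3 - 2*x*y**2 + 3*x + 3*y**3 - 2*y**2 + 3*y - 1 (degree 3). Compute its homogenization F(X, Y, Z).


F(X, Y, Z) = -X**3 - 2*X*Y**2 + 3*X*Z**2 + 3*Y**3 - 2*Y**2*Z + 3*Y*Z**2 - Z**3

deg(f) = 3.
Substitute x = X/Z, y = Y/Z into f, then multiply by Z^3.
  monomial -1·x^3·y^0 ↦ -1·X^3·Y^0·Z^0.
  monomial -2·x^1·y^2 ↦ -2·X^1·Y^2·Z^0.
  monomial 3·x^1·y^0 ↦ 3·X^1·Y^0·Z^2.
  monomial 3·x^0·y^3 ↦ 3·X^0·Y^3·Z^0.
  monomial -2·x^0·y^2 ↦ -2·X^0·Y^2·Z^1.
  monomial 3·x^0·y^1 ↦ 3·X^0·Y^1·Z^2.
  monomial -1·x^0·y^0 ↦ -1·X^0·Y^0·Z^3.
Collecting: F(X, Y, Z) = -X**3 - 2*X*Y**2 + 3*X*Z**2 + 3*Y**3 - 2*Y**2*Z + 3*Y*Z**2 - Z**3.


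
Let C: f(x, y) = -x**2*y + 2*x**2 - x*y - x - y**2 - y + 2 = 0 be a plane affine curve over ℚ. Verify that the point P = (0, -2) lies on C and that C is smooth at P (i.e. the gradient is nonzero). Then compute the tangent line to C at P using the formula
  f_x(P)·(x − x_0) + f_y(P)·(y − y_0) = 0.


Tangent line at P: x + 3*y + 6 = 0.

Step 1: f(0, -2) = 0, so P lies on C.
Step 2: partial derivatives
  f_x(x, y) = -2*x*y + 4*x - y - 1, f_y(x, y) = -x**2 - x - 2*y - 1.
  f_x(P) = 1, f_y(P) = 3 (gradient nonzero, so P is smooth).
Step 3: tangent line at P: 1·(x − 0) + 3·(y − -2) = 0.
Expanding: x + 3*y + 6 = 0.


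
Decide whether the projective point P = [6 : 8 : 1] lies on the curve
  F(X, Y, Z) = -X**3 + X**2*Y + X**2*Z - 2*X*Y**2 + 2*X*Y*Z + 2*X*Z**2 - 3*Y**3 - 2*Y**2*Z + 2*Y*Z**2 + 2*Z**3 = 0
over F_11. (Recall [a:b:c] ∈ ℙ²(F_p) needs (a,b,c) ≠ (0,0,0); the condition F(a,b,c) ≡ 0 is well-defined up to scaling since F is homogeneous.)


F(6,8,1) ≡ 2 (mod 11); P is NOT on the curve.

Evaluate F(6, 8, 1) term-by-term (mod 11).
  -X**3 ↦ -1·216·1·1 = -216
  X**2*Y ↦ 1·36·8·1 = 288
  X**2*Z ↦ 1·36·1·1 = 36
  -2*X*Y**2 ↦ -2·6·64·1 = -768
  2*X*Y*Z ↦ 2·6·8·1 = 96
  2*X*Z**2 ↦ 2·6·1·1 = 12
  -3*Y**3 ↦ -3·1·512·1 = -1536
  -2*Y**2*Z ↦ -2·1·64·1 = -128
  2*Y*Z**2 ↦ 2·1·8·1 = 16
  2*Z**3 ↦ 2·1·1·1 = 2
Sum: F(6, 8, 1) = (-216) + (288) + (36) + (-768) + (96) + (12) + (-1536) + (-128) + (16) + (2) = -2198.
Reducing mod 11: -2198 ≡ 2 (mod 11).
Since F(a, b, c) ≡ 2 ≠ 0 (mod 11), P does NOT lie on the curve.


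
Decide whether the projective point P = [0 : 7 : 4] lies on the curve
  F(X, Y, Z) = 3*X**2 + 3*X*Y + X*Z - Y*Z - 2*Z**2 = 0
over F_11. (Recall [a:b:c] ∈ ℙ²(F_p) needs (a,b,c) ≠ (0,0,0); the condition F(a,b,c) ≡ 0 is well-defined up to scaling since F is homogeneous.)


F(0,7,4) ≡ 6 (mod 11); P is NOT on the curve.

Evaluate F(0, 7, 4) term-by-term (mod 11).
  3*X**2 ↦ 3·0·1·1 = 0
  3*X*Y ↦ 3·0·7·1 = 0
  X*Z ↦ 1·0·1·4 = 0
  -Y*Z ↦ -1·1·7·4 = -28
  -2*Z**2 ↦ -2·1·1·16 = -32
Sum: F(0, 7, 4) = (0) + (0) + (0) + (-28) + (-32) = -60.
Reducing mod 11: -60 ≡ 6 (mod 11).
Since F(a, b, c) ≡ 6 ≠ 0 (mod 11), P does NOT lie on the curve.


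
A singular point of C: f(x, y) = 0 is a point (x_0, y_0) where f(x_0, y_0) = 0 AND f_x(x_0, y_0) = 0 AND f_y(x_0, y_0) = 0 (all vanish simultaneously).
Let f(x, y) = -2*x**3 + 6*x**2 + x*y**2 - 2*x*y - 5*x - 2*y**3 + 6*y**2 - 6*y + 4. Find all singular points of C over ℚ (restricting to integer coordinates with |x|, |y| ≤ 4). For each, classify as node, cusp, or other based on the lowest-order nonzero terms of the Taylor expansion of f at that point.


Singular points: {(1, 1)}; classification: cusp.

Compute partial derivatives:
  f_x = -6*x**2 + 12*x + y**2 - 2*y - 5.
  f_y = 2*x*y - 2*x - 6*y**2 + 12*y - 6.
Scan x_0 ∈ {−4, ..., 4}. For each x_0, f_y(x_0, y) is a polynomial in y; find its integer roots y ∈ {−4, ..., 4}, then test f_x and f at those candidates.
  x = -4: f_y(-4, y) = -6*y**2 + 4*y + 2; vanishes at y ∈ {1}. (-4, 1): f_x = -150 ≠ 0.
  x = -3: f_y(-3, y) = -6*y**2 + 6*y; vanishes at y ∈ {0, 1}. (-3, 0): f_x = -95 ≠ 0; (-3, 1): f_x = -96 ≠ 0.
  x = -2: f_y(-2, y) = -6*y**2 + 8*y - 2; vanishes at y ∈ {1}. (-2, 1): f_x = -54 ≠ 0.
  x = -1: f_y(-1, y) = -6*y**2 + 10*y - 4; vanishes at y ∈ {1}. (-1, 1): f_x = -24 ≠ 0.
  x = 0: f_y(0, y) = -6*y**2 + 12*y - 6; vanishes at y ∈ {1}. (0, 1): f_x = -6 ≠ 0.
  x = 1: f_y(1, y) = -6*y**2 + 14*y - 8; vanishes at y ∈ {1}. (1, 1): f_x = 0, f = 0 — SINGULAR.
  x = 2: f_y(2, y) = -6*y**2 + 16*y - 10; vanishes at y ∈ {1}. (2, 1): f_x = -6 ≠ 0.
  x = 3: f_y(3, y) = -6*y**2 + 18*y - 12; vanishes at y ∈ {1, 2}. (3, 1): f_x = -24 ≠ 0; (3, 2): f_x = -23 ≠ 0.
  x = 4: f_y(4, y) = -6*y**2 + 20*y - 14; vanishes at y ∈ {1}. (4, 1): f_x = -54 ≠ 0.
Only singular point on the grid: (1, 1).
Classify: substitute x = 1 + u, y = 1 + v and expand: f = -2*u**3 + u*v**2 - 2*v**3 + v**2.
No constant or linear terms (consistent with a singular point). Quadratic part: v**2. Cubic part: -2*u**3 + u*v**2 - 2*v**3.
The quadratic part v**2 is a perfect square, so there is a single (double) tangent line v = 0, i.e. y = 1. Restricting the cubic part to that line (v = 0) leaves -2*u**3 ≠ 0, so f is not divisible by v and the branch is v² ≈ 2*u**3 to lowest order — this is a cusp.
Classification: cusp.


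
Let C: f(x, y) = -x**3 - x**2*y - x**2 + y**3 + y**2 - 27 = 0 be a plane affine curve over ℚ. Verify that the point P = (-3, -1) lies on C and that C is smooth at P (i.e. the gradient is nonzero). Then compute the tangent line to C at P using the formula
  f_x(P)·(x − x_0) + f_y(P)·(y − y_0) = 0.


Tangent line at P: -27*x - 8*y - 89 = 0.

Step 1: f(-3, -1) = 0, so P lies on C.
Step 2: partial derivatives
  f_x(x, y) = -3*x**2 - 2*x*y - 2*x, f_y(x, y) = -x**2 + 3*y**2 + 2*y.
  f_x(P) = -27, f_y(P) = -8 (gradient nonzero, so P is smooth).
Step 3: tangent line at P: -27·(x − -3) + -8·(y − -1) = 0.
Expanding: -27*x - 8*y - 89 = 0.


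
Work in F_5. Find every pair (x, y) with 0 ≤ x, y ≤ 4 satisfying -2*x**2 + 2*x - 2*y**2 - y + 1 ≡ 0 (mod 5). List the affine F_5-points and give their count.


Affine F_5-points: {(0, 3), (0, 4), (1, 3), (1, 4)}; count = 4.

For each of the 25 pairs (x, y) ∈ F_5², evaluate f(x, y) mod 5. Record the zeros.
  x = 0: [0↦1, 1↦3, 2↦1, 3↦0, 4↦0]  zeros at y ∈ {3, 4}
  x = 1: [0↦1, 1↦3, 2↦1, 3↦0, 4↦0]  zeros at y ∈ {3, 4}
  x = 2: [0↦2, 1↦4, 2↦2, 3↦1, 4↦1]  zeros at y ∈ ∅
  x = 3: [0↦4, 1↦1, 2↦4, 3↦3, 4↦3]  zeros at y ∈ ∅
  x = 4: [0↦2, 1↦4, 2↦2, 3↦1, 4↦1]  zeros at y ∈ ∅
Collecting zeros: affine points = {(0, 3), (0, 4), (1, 3), (1, 4)}.
Total count |C(F_5)_aff| = 4.


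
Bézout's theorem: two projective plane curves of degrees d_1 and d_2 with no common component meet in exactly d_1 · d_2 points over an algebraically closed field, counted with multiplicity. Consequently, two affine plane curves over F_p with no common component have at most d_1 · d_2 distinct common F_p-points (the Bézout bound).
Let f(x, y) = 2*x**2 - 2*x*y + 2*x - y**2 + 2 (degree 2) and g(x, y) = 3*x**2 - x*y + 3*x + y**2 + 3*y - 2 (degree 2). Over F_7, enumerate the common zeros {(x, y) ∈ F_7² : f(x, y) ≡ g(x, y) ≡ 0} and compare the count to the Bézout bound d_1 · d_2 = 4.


Common zeros: {(2, 3)}; count = 1; Bézout bound = 4.

deg(f) = 2, deg(g) = 2, so Bézout bound = 4.
Scan x ∈ F_7. For each x, list the y ∈ F_7 with f(x, y) ≡ 0 and those with g(x, y) ≡ 0 (mod 7); the common zeros in that column are the intersection.
  x = 0: f ≡ 0 at y ∈ {3, 4}; g ≡ 0 at y ∈ ∅; common: ∅.
  x = 1: f ≡ 0 at y ∈ {6}; g ≡ 0 at y ∈ {1, 4}; common: ∅.
  x = 2: f ≡ 0 at y ∈ {0, 3}; g ≡ 0 at y ∈ {3}; common: {3}.
  x = 3: f ≡ 0 at y ∈ {4}; g ≡ 0 at y ∈ {1, 6}; common: ∅.
  x = 4: f ≡ 0 at y ∈ {0, 6}; g ≡ 0 at y ∈ {4}; common: ∅.
  x = 5: f ≡ 0 at y ∈ ∅; g ≡ 0 at y ∈ {3, 6}; common: ∅.
  x = 6: f ≡ 0 at y ∈ ∅; g ≡ 0 at y ∈ ∅; common: ∅.
Collecting: common zeros = {(2, 3)}, so the count is 1.
Comparison with the Bézout bound: 1 ≤ 4 = deg(f)·deg(g), as expected for curves with no common component (the affine F_7-count falls short of the bound because intersections may lie at infinity, over extension fields, or carry multiplicity).


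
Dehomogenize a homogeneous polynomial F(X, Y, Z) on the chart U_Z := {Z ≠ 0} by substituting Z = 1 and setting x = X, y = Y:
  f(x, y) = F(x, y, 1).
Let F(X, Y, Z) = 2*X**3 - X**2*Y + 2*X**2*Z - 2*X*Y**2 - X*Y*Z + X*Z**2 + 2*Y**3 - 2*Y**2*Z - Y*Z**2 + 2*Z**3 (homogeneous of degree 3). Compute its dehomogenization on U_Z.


f(x, y) = 2*x**3 - x**2*y + 2*x**2 - 2*x*y**2 - x*y + x + 2*y**3 - 2*y**2 - y + 2

On U_Z we set Z = 1. Each monomial c·X^i·Y^j·Z^k in F becomes c·x^i·y^j·1^k = c·x^i·y^j.
Substituting Z = 1: F(X, Y, 1) = 2*x**3 - x**2*y + 2*x**2 - 2*x*y**2 - x*y + x + 2*y**3 - 2*y**2 - y + 2.
Note: deg(f) ≤ deg(F) = 3; strict inequality happens when F is divisible by Z (lost terms).


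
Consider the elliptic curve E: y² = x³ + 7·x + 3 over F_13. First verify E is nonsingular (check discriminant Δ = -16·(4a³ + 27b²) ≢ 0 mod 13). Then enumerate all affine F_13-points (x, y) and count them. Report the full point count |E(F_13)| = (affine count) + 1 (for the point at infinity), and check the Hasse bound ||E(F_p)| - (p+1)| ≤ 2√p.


Affine points = {(0, 4), (0, 9), (2, 5), (2, 8), (3, 5), (3, 8), (4, 2), (4, 11), (6, 1), (6, 12), (8, 5), (8, 8)}; affine count = 12; |E(F_13)| = 13.

Discriminant check: Δ ∝ 4a³ + 27b² = 4·7³ + 27·3² = 4·343 + 27·9 ≡ 3 (mod 13). Nonzero ⇒ E is nonsingular.
For each x ∈ F_13, compute rhs = x³ + 7·x + 3 mod 13, then count y ∈ F_13 with y² ≡ rhs.
  x = 0: rhs = 3, matching y values: 4, 9 (2 points).
  x = 1: rhs = 11, matching y values: none (0 points).
  x = 2: rhs = 12, matching y values: 5, 8 (2 points).
  x = 3: rhs = 12, matching y values: 5, 8 (2 points).
  x = 4: rhs = 4, matching y values: 2, 11 (2 points).
  x = 5: rhs = 7, matching y values: none (0 points).
  x = 6: rhs = 1, matching y values: 1, 12 (2 points).
  x = 7: rhs = 5, matching y values: none (0 points).
  x = 8: rhs = 12, matching y values: 5, 8 (2 points).
  x = 9: rhs = 2, matching y values: none (0 points).
  x = 10: rhs = 7, matching y values: none (0 points).
  x = 11: rhs = 7, matching y values: none (0 points).
  x = 12: rhs = 8, matching y values: none (0 points).
Total affine count: 12.
Full point count |E(F_13)| = 12 + 1 = 13.
Hasse bound: |13 − (13+1)| = |-1| = 1 ≤ 2√13 ≈ 7.2111 ✓.


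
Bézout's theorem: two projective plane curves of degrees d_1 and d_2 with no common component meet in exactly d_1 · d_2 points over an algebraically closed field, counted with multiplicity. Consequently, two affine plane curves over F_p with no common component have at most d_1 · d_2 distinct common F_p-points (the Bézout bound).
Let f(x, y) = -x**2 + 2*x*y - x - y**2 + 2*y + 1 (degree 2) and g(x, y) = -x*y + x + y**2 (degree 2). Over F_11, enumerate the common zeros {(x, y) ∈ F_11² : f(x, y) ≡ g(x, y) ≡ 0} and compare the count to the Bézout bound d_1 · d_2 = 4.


Common zeros: ∅; count = 0; Bézout bound = 4.

deg(f) = 2, deg(g) = 2, so Bézout bound = 4.
Scan x ∈ F_11. For each x, list the y ∈ F_11 with f(x, y) ≡ 0 and those with g(x, y) ≡ 0 (mod 11); the common zeros in that column are the intersection.
  x = 0: f ≡ 0 at y ∈ ∅; g ≡ 0 at y ∈ {0}; common: ∅.
  x = 1: f ≡ 0 at y ∈ {7, 8}; g ≡ 0 at y ∈ ∅; common: ∅.
  x = 2: f ≡ 0 at y ∈ {1, 5}; g ≡ 0 at y ∈ ∅; common: ∅.
  x = 3: f ≡ 0 at y ∈ {0, 8}; g ≡ 0 at y ∈ ∅; common: ∅.
  x = 4: f ≡ 0 at y ∈ ∅; g ≡ 0 at y ∈ {2}; common: ∅.
  x = 5: f ≡ 0 at y ∈ ∅; g ≡ 0 at y ∈ {6, 10}; common: ∅.
  x = 6: f ≡ 0 at y ∈ ∅; g ≡ 0 at y ∈ {8, 9}; common: ∅.
  x = 7: f ≡ 0 at y ∈ {0, 5}; g ≡ 0 at y ∈ ∅; common: ∅.
  x = 8: f ≡ 0 at y ∈ ∅; g ≡ 0 at y ∈ ∅; common: ∅.
  x = 9: f ≡ 0 at y ∈ {10}; g ≡ 0 at y ∈ {4, 5}; common: ∅.
  x = 10: f ≡ 0 at y ∈ {1, 10}; g ≡ 0 at y ∈ {3, 7}; common: ∅.
Collecting: common zeros = ∅, so the count is 0.
Comparison with the Bézout bound: 0 ≤ 4 = deg(f)·deg(g), as expected for curves with no common component (the affine F_11-count falls short of the bound because intersections may lie at infinity, over extension fields, or carry multiplicity).


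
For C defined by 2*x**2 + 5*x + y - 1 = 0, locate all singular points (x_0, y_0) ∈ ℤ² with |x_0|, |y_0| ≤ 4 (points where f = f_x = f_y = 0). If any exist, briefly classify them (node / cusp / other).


No singular points in the scanned grid; C is smooth there.

Compute partial derivatives:
  f_x = 4*x + 5.
  f_y = 1.
f_y = 1 is a nonzero constant, so f_y never vanishes: no point (x, y) can satisfy f = f_x = f_y = 0. In particular no (x, y) ∈ {−4, ..., 4}² is singular; the curve is smooth.


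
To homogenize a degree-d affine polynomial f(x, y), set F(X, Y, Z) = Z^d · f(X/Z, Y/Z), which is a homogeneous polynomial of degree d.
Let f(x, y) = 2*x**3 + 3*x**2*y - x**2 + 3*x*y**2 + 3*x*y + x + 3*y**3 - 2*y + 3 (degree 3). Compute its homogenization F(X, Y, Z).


F(X, Y, Z) = 2*X**3 + 3*X**2*Y - X**2*Z + 3*X*Y**2 + 3*X*Y*Z + X*Z**2 + 3*Y**3 - 2*Y*Z**2 + 3*Z**3

deg(f) = 3.
Substitute x = X/Z, y = Y/Z into f, then multiply by Z^3.
  monomial 2·x^3·y^0 ↦ 2·X^3·Y^0·Z^0.
  monomial 3·x^2·y^1 ↦ 3·X^2·Y^1·Z^0.
  monomial -1·x^2·y^0 ↦ -1·X^2·Y^0·Z^1.
  monomial 3·x^1·y^2 ↦ 3·X^1·Y^2·Z^0.
  monomial 3·x^1·y^1 ↦ 3·X^1·Y^1·Z^1.
  monomial 1·x^1·y^0 ↦ 1·X^1·Y^0·Z^2.
  monomial 3·x^0·y^3 ↦ 3·X^0·Y^3·Z^0.
  monomial -2·x^0·y^1 ↦ -2·X^0·Y^1·Z^2.
  monomial 3·x^0·y^0 ↦ 3·X^0·Y^0·Z^3.
Collecting: F(X, Y, Z) = 2*X**3 + 3*X**2*Y - X**2*Z + 3*X*Y**2 + 3*X*Y*Z + X*Z**2 + 3*Y**3 - 2*Y*Z**2 + 3*Z**3.


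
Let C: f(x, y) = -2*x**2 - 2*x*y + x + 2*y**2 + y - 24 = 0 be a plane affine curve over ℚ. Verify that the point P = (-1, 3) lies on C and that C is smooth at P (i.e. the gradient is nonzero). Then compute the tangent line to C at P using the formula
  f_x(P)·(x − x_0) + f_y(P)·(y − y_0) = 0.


Tangent line at P: -x + 15*y - 46 = 0.

Step 1: f(-1, 3) = 0, so P lies on C.
Step 2: partial derivatives
  f_x(x, y) = -4*x - 2*y + 1, f_y(x, y) = -2*x + 4*y + 1.
  f_x(P) = -1, f_y(P) = 15 (gradient nonzero, so P is smooth).
Step 3: tangent line at P: -1·(x − -1) + 15·(y − 3) = 0.
Expanding: -x + 15*y - 46 = 0.


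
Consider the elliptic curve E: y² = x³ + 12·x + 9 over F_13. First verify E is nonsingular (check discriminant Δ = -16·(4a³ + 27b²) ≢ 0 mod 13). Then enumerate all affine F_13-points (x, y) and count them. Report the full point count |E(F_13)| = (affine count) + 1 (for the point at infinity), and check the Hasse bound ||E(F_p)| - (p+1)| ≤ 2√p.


Affine points = {(0, 3), (0, 10), (1, 3), (1, 10), (4, 2), (4, 11), (5, 5), (5, 8), (9, 1), (9, 12), (11, 4), (11, 9), (12, 3), (12, 10)}; affine count = 14; |E(F_13)| = 15.

Discriminant check: Δ ∝ 4a³ + 27b² = 4·12³ + 27·9² = 4·1728 + 27·81 ≡ 12 (mod 13). Nonzero ⇒ E is nonsingular.
For each x ∈ F_13, compute rhs = x³ + 12·x + 9 mod 13, then count y ∈ F_13 with y² ≡ rhs.
  x = 0: rhs = 9, matching y values: 3, 10 (2 points).
  x = 1: rhs = 9, matching y values: 3, 10 (2 points).
  x = 2: rhs = 2, matching y values: none (0 points).
  x = 3: rhs = 7, matching y values: none (0 points).
  x = 4: rhs = 4, matching y values: 2, 11 (2 points).
  x = 5: rhs = 12, matching y values: 5, 8 (2 points).
  x = 6: rhs = 11, matching y values: none (0 points).
  x = 7: rhs = 7, matching y values: none (0 points).
  x = 8: rhs = 6, matching y values: none (0 points).
  x = 9: rhs = 1, matching y values: 1, 12 (2 points).
  x = 10: rhs = 11, matching y values: none (0 points).
  x = 11: rhs = 3, matching y values: 4, 9 (2 points).
  x = 12: rhs = 9, matching y values: 3, 10 (2 points).
Total affine count: 14.
Full point count |E(F_13)| = 14 + 1 = 15.
Hasse bound: |15 − (13+1)| = |1| = 1 ≤ 2√13 ≈ 7.2111 ✓.


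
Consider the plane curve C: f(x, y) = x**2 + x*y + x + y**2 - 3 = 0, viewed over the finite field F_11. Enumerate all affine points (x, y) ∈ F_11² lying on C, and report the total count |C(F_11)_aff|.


Affine F_11-points: {(0, 5), (0, 6), (1, 3), (1, 7), (2, 2), (2, 7), (4, 1), (4, 6), (5, 1), (5, 5), (6, 2), (6, 3)}; count = 12.

For each of the 121 pairs (x, y) ∈ F_11², evaluate f(x, y) mod 11. Record the zeros.
  x = 0: [0↦8, 1↦9, 2↦1, 3↦6, 4↦2, 5↦0, 6↦0, 7↦2, 8↦6, 9↦1, 10↦9]  zeros at y ∈ {5, 6}
  x = 1: [0↦10, 1↦1, 2↦5, 3↦0, 4↦8, 5↦7, 6↦8, 7↦0, 8↦5, 9↦1, 10↦10]  zeros at y ∈ {3, 7}
  x = 2: [0↦3, 1↦6, 2↦0, 3↦7, 4↦5, 5↦5, 6↦7, 7↦0, 8↦6, 9↦3, 10↦2]  zeros at y ∈ {2, 7}
  x = 3: [0↦9, 1↦2, 2↦8, 3↦5, 4↦4, 5↦5, 6↦8, 7↦2, 8↦9, 9↦7, 10↦7]  zeros at y ∈ ∅
  x = 4: [0↦6, 1↦0, 2↦7, 3↦5, 4↦5, 5↦7, 6↦0, 7↦6, 8↦3, 9↦2, 10↦3]  zeros at y ∈ {1, 6}
  x = 5: [0↦5, 1↦0, 2↦8, 3↦7, 4↦8, 5↦0, 6↦5, 7↦1, 8↦10, 9↦10, 10↦1]  zeros at y ∈ {1, 5}
  x = 6: [0↦6, 1↦2, 2↦0, 3↦0, 4↦2, 5↦6, 6↦1, 7↦9, 8↦8, 9↦9, 10↦1]  zeros at y ∈ {2, 3}
  x = 7: [0↦9, 1↦6, 2↦5, 3↦6, 4↦9, 5↦3, 6↦10, 7↦8, 8↦8, 9↦10, 10↦3]  zeros at y ∈ ∅
  x = 8: [0↦3, 1↦1, 2↦1, 3↦3, 4↦7, 5↦2, 6↦10, 7↦9, 8↦10, 9↦2, 10↦7]  zeros at y ∈ ∅
  x = 9: [0↦10, 1↦9, 2↦10, 3↦2, 4↦7, 5↦3, 6↦1, 7↦1, 8↦3, 9↦7, 10↦2]  zeros at y ∈ ∅
  x = 10: [0↦8, 1↦8, 2↦10, 3↦3, 4↦9, 5↦6, 6↦5, 7↦6, 8↦9, 9↦3, 10↦10]  zeros at y ∈ ∅
Collecting zeros: affine points = {(0, 5), (0, 6), (1, 3), (1, 7), (2, 2), (2, 7), (4, 1), (4, 6), (5, 1), (5, 5), (6, 2), (6, 3)}.
Total count |C(F_11)_aff| = 12.
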